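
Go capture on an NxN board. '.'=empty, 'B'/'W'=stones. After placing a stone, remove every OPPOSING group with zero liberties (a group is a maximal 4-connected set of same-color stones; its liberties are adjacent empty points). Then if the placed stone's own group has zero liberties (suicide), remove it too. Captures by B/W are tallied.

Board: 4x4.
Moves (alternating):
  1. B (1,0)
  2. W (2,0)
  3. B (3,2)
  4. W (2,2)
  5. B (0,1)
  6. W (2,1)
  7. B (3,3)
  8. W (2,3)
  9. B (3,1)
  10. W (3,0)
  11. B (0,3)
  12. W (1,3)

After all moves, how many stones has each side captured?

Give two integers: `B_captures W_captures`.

Move 1: B@(1,0) -> caps B=0 W=0
Move 2: W@(2,0) -> caps B=0 W=0
Move 3: B@(3,2) -> caps B=0 W=0
Move 4: W@(2,2) -> caps B=0 W=0
Move 5: B@(0,1) -> caps B=0 W=0
Move 6: W@(2,1) -> caps B=0 W=0
Move 7: B@(3,3) -> caps B=0 W=0
Move 8: W@(2,3) -> caps B=0 W=0
Move 9: B@(3,1) -> caps B=0 W=0
Move 10: W@(3,0) -> caps B=0 W=3
Move 11: B@(0,3) -> caps B=0 W=3
Move 12: W@(1,3) -> caps B=0 W=3

Answer: 0 3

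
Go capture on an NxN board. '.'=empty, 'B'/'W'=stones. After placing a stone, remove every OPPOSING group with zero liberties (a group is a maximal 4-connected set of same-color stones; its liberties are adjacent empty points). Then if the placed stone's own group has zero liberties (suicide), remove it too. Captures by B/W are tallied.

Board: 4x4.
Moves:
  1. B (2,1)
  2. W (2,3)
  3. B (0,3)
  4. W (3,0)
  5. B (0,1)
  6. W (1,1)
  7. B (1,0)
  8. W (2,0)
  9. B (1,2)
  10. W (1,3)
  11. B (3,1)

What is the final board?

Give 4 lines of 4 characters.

Move 1: B@(2,1) -> caps B=0 W=0
Move 2: W@(2,3) -> caps B=0 W=0
Move 3: B@(0,3) -> caps B=0 W=0
Move 4: W@(3,0) -> caps B=0 W=0
Move 5: B@(0,1) -> caps B=0 W=0
Move 6: W@(1,1) -> caps B=0 W=0
Move 7: B@(1,0) -> caps B=0 W=0
Move 8: W@(2,0) -> caps B=0 W=0
Move 9: B@(1,2) -> caps B=1 W=0
Move 10: W@(1,3) -> caps B=1 W=0
Move 11: B@(3,1) -> caps B=3 W=0

Answer: .B.B
B.BW
.B.W
.B..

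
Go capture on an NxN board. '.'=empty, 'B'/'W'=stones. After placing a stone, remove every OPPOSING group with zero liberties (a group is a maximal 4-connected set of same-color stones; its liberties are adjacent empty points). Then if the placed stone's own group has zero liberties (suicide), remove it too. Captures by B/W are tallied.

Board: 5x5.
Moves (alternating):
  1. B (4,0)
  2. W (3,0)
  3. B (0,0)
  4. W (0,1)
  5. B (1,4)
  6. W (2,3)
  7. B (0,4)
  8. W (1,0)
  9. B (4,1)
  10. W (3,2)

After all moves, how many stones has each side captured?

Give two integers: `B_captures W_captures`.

Answer: 0 1

Derivation:
Move 1: B@(4,0) -> caps B=0 W=0
Move 2: W@(3,0) -> caps B=0 W=0
Move 3: B@(0,0) -> caps B=0 W=0
Move 4: W@(0,1) -> caps B=0 W=0
Move 5: B@(1,4) -> caps B=0 W=0
Move 6: W@(2,3) -> caps B=0 W=0
Move 7: B@(0,4) -> caps B=0 W=0
Move 8: W@(1,0) -> caps B=0 W=1
Move 9: B@(4,1) -> caps B=0 W=1
Move 10: W@(3,2) -> caps B=0 W=1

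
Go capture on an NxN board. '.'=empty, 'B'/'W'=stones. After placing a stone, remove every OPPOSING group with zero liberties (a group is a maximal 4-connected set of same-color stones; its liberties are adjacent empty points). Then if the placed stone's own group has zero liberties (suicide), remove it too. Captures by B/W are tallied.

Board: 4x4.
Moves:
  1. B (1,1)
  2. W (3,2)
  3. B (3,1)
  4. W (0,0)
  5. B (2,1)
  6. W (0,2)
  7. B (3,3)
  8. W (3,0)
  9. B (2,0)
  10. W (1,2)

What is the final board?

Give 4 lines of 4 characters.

Move 1: B@(1,1) -> caps B=0 W=0
Move 2: W@(3,2) -> caps B=0 W=0
Move 3: B@(3,1) -> caps B=0 W=0
Move 4: W@(0,0) -> caps B=0 W=0
Move 5: B@(2,1) -> caps B=0 W=0
Move 6: W@(0,2) -> caps B=0 W=0
Move 7: B@(3,3) -> caps B=0 W=0
Move 8: W@(3,0) -> caps B=0 W=0
Move 9: B@(2,0) -> caps B=1 W=0
Move 10: W@(1,2) -> caps B=1 W=0

Answer: W.W.
.BW.
BB..
.BWB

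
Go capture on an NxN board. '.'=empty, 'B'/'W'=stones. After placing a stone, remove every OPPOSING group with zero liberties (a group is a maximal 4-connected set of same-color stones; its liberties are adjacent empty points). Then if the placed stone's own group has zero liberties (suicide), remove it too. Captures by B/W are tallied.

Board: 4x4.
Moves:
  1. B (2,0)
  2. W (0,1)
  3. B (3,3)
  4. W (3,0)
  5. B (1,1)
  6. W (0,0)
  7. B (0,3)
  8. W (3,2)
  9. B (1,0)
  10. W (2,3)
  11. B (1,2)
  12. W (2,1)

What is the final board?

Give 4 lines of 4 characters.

Move 1: B@(2,0) -> caps B=0 W=0
Move 2: W@(0,1) -> caps B=0 W=0
Move 3: B@(3,3) -> caps B=0 W=0
Move 4: W@(3,0) -> caps B=0 W=0
Move 5: B@(1,1) -> caps B=0 W=0
Move 6: W@(0,0) -> caps B=0 W=0
Move 7: B@(0,3) -> caps B=0 W=0
Move 8: W@(3,2) -> caps B=0 W=0
Move 9: B@(1,0) -> caps B=0 W=0
Move 10: W@(2,3) -> caps B=0 W=1
Move 11: B@(1,2) -> caps B=0 W=1
Move 12: W@(2,1) -> caps B=0 W=1

Answer: WW.B
BBB.
BW.W
W.W.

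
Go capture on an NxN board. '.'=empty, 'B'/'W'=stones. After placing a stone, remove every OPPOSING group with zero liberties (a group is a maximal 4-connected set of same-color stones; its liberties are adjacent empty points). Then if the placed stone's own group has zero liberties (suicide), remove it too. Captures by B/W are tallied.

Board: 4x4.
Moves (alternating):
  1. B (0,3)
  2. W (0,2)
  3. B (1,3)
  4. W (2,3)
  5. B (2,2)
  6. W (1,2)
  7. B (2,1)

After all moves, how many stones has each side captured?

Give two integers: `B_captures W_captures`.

Answer: 0 2

Derivation:
Move 1: B@(0,3) -> caps B=0 W=0
Move 2: W@(0,2) -> caps B=0 W=0
Move 3: B@(1,3) -> caps B=0 W=0
Move 4: W@(2,3) -> caps B=0 W=0
Move 5: B@(2,2) -> caps B=0 W=0
Move 6: W@(1,2) -> caps B=0 W=2
Move 7: B@(2,1) -> caps B=0 W=2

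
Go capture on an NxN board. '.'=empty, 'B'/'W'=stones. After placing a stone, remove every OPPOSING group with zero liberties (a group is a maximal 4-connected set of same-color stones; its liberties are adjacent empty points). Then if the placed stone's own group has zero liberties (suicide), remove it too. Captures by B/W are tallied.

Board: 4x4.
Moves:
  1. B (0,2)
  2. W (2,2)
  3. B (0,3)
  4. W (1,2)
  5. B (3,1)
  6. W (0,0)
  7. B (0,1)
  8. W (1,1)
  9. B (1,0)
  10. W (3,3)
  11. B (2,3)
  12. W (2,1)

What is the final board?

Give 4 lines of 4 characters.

Move 1: B@(0,2) -> caps B=0 W=0
Move 2: W@(2,2) -> caps B=0 W=0
Move 3: B@(0,3) -> caps B=0 W=0
Move 4: W@(1,2) -> caps B=0 W=0
Move 5: B@(3,1) -> caps B=0 W=0
Move 6: W@(0,0) -> caps B=0 W=0
Move 7: B@(0,1) -> caps B=0 W=0
Move 8: W@(1,1) -> caps B=0 W=0
Move 9: B@(1,0) -> caps B=1 W=0
Move 10: W@(3,3) -> caps B=1 W=0
Move 11: B@(2,3) -> caps B=1 W=0
Move 12: W@(2,1) -> caps B=1 W=0

Answer: .BBB
BWW.
.WWB
.B.W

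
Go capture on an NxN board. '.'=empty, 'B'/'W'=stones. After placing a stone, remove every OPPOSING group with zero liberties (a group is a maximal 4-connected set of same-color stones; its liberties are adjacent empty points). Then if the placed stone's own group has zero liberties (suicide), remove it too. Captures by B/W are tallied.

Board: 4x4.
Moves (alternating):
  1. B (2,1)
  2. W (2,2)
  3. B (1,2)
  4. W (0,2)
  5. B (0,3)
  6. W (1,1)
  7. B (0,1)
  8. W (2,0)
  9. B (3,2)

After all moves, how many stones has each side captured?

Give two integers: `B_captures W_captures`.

Answer: 1 0

Derivation:
Move 1: B@(2,1) -> caps B=0 W=0
Move 2: W@(2,2) -> caps B=0 W=0
Move 3: B@(1,2) -> caps B=0 W=0
Move 4: W@(0,2) -> caps B=0 W=0
Move 5: B@(0,3) -> caps B=0 W=0
Move 6: W@(1,1) -> caps B=0 W=0
Move 7: B@(0,1) -> caps B=1 W=0
Move 8: W@(2,0) -> caps B=1 W=0
Move 9: B@(3,2) -> caps B=1 W=0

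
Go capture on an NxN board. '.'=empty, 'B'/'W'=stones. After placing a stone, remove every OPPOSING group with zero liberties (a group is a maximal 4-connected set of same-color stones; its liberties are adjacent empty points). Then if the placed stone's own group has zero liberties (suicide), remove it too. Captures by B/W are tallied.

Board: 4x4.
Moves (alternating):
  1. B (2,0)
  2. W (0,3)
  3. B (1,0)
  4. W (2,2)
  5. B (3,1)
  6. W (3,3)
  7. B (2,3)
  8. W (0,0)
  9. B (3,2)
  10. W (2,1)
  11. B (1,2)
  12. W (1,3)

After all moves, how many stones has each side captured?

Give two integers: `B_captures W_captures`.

Move 1: B@(2,0) -> caps B=0 W=0
Move 2: W@(0,3) -> caps B=0 W=0
Move 3: B@(1,0) -> caps B=0 W=0
Move 4: W@(2,2) -> caps B=0 W=0
Move 5: B@(3,1) -> caps B=0 W=0
Move 6: W@(3,3) -> caps B=0 W=0
Move 7: B@(2,3) -> caps B=0 W=0
Move 8: W@(0,0) -> caps B=0 W=0
Move 9: B@(3,2) -> caps B=1 W=0
Move 10: W@(2,1) -> caps B=1 W=0
Move 11: B@(1,2) -> caps B=1 W=0
Move 12: W@(1,3) -> caps B=1 W=0

Answer: 1 0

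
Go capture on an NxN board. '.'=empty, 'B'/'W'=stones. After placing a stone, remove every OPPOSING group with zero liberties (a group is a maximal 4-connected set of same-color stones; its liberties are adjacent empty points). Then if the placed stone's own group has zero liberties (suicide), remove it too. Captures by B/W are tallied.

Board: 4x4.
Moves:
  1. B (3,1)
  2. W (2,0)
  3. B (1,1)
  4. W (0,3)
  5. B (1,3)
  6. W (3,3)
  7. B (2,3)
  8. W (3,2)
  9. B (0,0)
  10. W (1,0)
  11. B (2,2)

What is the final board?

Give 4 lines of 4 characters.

Move 1: B@(3,1) -> caps B=0 W=0
Move 2: W@(2,0) -> caps B=0 W=0
Move 3: B@(1,1) -> caps B=0 W=0
Move 4: W@(0,3) -> caps B=0 W=0
Move 5: B@(1,3) -> caps B=0 W=0
Move 6: W@(3,3) -> caps B=0 W=0
Move 7: B@(2,3) -> caps B=0 W=0
Move 8: W@(3,2) -> caps B=0 W=0
Move 9: B@(0,0) -> caps B=0 W=0
Move 10: W@(1,0) -> caps B=0 W=0
Move 11: B@(2,2) -> caps B=2 W=0

Answer: B..W
WB.B
W.BB
.B..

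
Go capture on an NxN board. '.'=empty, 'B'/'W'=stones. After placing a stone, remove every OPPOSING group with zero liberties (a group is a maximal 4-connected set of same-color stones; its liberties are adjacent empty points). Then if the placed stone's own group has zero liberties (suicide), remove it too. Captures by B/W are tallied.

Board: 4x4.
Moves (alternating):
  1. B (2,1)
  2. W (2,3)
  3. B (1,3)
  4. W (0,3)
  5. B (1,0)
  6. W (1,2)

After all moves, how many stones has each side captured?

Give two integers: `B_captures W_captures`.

Move 1: B@(2,1) -> caps B=0 W=0
Move 2: W@(2,3) -> caps B=0 W=0
Move 3: B@(1,3) -> caps B=0 W=0
Move 4: W@(0,3) -> caps B=0 W=0
Move 5: B@(1,0) -> caps B=0 W=0
Move 6: W@(1,2) -> caps B=0 W=1

Answer: 0 1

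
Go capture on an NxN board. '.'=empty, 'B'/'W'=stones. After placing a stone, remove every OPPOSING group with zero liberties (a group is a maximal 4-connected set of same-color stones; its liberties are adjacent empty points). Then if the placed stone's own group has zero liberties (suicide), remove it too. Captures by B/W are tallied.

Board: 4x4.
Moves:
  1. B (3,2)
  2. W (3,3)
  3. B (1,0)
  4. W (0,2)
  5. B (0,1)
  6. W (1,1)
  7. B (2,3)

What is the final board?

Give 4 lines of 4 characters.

Move 1: B@(3,2) -> caps B=0 W=0
Move 2: W@(3,3) -> caps B=0 W=0
Move 3: B@(1,0) -> caps B=0 W=0
Move 4: W@(0,2) -> caps B=0 W=0
Move 5: B@(0,1) -> caps B=0 W=0
Move 6: W@(1,1) -> caps B=0 W=0
Move 7: B@(2,3) -> caps B=1 W=0

Answer: .BW.
BW..
...B
..B.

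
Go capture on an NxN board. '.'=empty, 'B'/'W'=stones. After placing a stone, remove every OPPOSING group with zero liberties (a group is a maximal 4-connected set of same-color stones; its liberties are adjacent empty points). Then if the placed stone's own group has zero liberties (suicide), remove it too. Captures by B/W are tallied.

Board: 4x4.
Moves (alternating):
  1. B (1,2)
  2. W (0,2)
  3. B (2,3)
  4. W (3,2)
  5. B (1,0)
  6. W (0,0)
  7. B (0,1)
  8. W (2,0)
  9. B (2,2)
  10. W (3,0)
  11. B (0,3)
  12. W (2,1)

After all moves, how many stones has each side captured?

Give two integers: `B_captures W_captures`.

Answer: 2 0

Derivation:
Move 1: B@(1,2) -> caps B=0 W=0
Move 2: W@(0,2) -> caps B=0 W=0
Move 3: B@(2,3) -> caps B=0 W=0
Move 4: W@(3,2) -> caps B=0 W=0
Move 5: B@(1,0) -> caps B=0 W=0
Move 6: W@(0,0) -> caps B=0 W=0
Move 7: B@(0,1) -> caps B=1 W=0
Move 8: W@(2,0) -> caps B=1 W=0
Move 9: B@(2,2) -> caps B=1 W=0
Move 10: W@(3,0) -> caps B=1 W=0
Move 11: B@(0,3) -> caps B=2 W=0
Move 12: W@(2,1) -> caps B=2 W=0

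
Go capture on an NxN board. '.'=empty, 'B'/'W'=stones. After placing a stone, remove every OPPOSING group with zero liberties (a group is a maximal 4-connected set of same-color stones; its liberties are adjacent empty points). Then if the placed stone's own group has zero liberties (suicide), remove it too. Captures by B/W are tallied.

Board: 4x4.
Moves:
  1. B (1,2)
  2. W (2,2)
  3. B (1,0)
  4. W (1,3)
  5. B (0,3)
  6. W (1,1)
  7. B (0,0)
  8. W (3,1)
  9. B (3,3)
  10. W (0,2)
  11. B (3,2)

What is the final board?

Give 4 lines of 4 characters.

Move 1: B@(1,2) -> caps B=0 W=0
Move 2: W@(2,2) -> caps B=0 W=0
Move 3: B@(1,0) -> caps B=0 W=0
Move 4: W@(1,3) -> caps B=0 W=0
Move 5: B@(0,3) -> caps B=0 W=0
Move 6: W@(1,1) -> caps B=0 W=0
Move 7: B@(0,0) -> caps B=0 W=0
Move 8: W@(3,1) -> caps B=0 W=0
Move 9: B@(3,3) -> caps B=0 W=0
Move 10: W@(0,2) -> caps B=0 W=2
Move 11: B@(3,2) -> caps B=0 W=2

Answer: B.W.
BW.W
..W.
.WBB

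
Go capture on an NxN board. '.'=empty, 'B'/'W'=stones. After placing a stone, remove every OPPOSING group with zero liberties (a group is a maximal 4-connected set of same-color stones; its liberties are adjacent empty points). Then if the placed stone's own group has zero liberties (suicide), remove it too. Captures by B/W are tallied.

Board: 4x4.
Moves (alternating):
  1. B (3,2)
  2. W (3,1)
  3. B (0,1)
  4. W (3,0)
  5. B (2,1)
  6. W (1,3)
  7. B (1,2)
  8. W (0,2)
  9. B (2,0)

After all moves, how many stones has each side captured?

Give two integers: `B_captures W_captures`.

Move 1: B@(3,2) -> caps B=0 W=0
Move 2: W@(3,1) -> caps B=0 W=0
Move 3: B@(0,1) -> caps B=0 W=0
Move 4: W@(3,0) -> caps B=0 W=0
Move 5: B@(2,1) -> caps B=0 W=0
Move 6: W@(1,3) -> caps B=0 W=0
Move 7: B@(1,2) -> caps B=0 W=0
Move 8: W@(0,2) -> caps B=0 W=0
Move 9: B@(2,0) -> caps B=2 W=0

Answer: 2 0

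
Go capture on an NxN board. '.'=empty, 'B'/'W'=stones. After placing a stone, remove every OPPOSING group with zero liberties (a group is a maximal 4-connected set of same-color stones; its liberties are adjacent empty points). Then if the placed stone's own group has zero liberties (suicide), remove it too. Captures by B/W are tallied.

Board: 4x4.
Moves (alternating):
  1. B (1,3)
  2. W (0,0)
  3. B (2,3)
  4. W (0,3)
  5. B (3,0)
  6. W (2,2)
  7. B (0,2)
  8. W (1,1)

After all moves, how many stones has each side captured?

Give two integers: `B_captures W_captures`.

Move 1: B@(1,3) -> caps B=0 W=0
Move 2: W@(0,0) -> caps B=0 W=0
Move 3: B@(2,3) -> caps B=0 W=0
Move 4: W@(0,3) -> caps B=0 W=0
Move 5: B@(3,0) -> caps B=0 W=0
Move 6: W@(2,2) -> caps B=0 W=0
Move 7: B@(0,2) -> caps B=1 W=0
Move 8: W@(1,1) -> caps B=1 W=0

Answer: 1 0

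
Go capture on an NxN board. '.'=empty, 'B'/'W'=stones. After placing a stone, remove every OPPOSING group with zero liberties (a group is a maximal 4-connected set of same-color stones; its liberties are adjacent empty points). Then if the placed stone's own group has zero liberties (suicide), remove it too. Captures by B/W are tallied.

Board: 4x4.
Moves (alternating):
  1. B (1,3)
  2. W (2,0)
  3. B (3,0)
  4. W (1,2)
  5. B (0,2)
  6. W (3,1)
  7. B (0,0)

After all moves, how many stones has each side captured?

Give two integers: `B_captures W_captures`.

Move 1: B@(1,3) -> caps B=0 W=0
Move 2: W@(2,0) -> caps B=0 W=0
Move 3: B@(3,0) -> caps B=0 W=0
Move 4: W@(1,2) -> caps B=0 W=0
Move 5: B@(0,2) -> caps B=0 W=0
Move 6: W@(3,1) -> caps B=0 W=1
Move 7: B@(0,0) -> caps B=0 W=1

Answer: 0 1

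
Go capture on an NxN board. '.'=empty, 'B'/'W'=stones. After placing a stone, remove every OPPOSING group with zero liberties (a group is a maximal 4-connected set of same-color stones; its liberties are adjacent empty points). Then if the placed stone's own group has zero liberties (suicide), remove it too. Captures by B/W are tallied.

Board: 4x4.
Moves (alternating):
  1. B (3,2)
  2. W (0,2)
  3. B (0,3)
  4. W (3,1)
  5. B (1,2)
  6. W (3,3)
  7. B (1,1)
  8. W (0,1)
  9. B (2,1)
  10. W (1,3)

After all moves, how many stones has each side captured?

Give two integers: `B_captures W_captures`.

Move 1: B@(3,2) -> caps B=0 W=0
Move 2: W@(0,2) -> caps B=0 W=0
Move 3: B@(0,3) -> caps B=0 W=0
Move 4: W@(3,1) -> caps B=0 W=0
Move 5: B@(1,2) -> caps B=0 W=0
Move 6: W@(3,3) -> caps B=0 W=0
Move 7: B@(1,1) -> caps B=0 W=0
Move 8: W@(0,1) -> caps B=0 W=0
Move 9: B@(2,1) -> caps B=0 W=0
Move 10: W@(1,3) -> caps B=0 W=1

Answer: 0 1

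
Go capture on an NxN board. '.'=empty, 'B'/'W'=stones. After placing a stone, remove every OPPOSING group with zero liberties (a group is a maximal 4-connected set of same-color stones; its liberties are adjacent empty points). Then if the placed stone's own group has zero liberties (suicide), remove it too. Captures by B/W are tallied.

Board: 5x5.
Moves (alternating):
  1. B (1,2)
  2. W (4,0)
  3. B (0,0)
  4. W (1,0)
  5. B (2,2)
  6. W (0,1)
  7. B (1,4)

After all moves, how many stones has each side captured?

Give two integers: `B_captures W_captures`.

Move 1: B@(1,2) -> caps B=0 W=0
Move 2: W@(4,0) -> caps B=0 W=0
Move 3: B@(0,0) -> caps B=0 W=0
Move 4: W@(1,0) -> caps B=0 W=0
Move 5: B@(2,2) -> caps B=0 W=0
Move 6: W@(0,1) -> caps B=0 W=1
Move 7: B@(1,4) -> caps B=0 W=1

Answer: 0 1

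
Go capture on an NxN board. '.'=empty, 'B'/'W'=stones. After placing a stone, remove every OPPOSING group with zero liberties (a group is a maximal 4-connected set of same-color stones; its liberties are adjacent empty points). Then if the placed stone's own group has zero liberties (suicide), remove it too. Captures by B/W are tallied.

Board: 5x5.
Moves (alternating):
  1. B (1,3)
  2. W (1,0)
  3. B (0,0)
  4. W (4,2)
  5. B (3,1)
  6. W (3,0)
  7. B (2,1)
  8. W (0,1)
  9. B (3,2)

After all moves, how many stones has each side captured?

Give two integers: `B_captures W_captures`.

Move 1: B@(1,3) -> caps B=0 W=0
Move 2: W@(1,0) -> caps B=0 W=0
Move 3: B@(0,0) -> caps B=0 W=0
Move 4: W@(4,2) -> caps B=0 W=0
Move 5: B@(3,1) -> caps B=0 W=0
Move 6: W@(3,0) -> caps B=0 W=0
Move 7: B@(2,1) -> caps B=0 W=0
Move 8: W@(0,1) -> caps B=0 W=1
Move 9: B@(3,2) -> caps B=0 W=1

Answer: 0 1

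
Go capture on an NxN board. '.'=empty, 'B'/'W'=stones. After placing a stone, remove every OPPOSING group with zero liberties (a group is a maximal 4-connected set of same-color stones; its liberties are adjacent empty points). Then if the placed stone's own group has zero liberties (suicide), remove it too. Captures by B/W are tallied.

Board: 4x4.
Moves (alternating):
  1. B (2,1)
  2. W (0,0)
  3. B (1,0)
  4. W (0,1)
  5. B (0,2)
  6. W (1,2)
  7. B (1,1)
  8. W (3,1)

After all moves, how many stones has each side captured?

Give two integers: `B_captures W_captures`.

Answer: 2 0

Derivation:
Move 1: B@(2,1) -> caps B=0 W=0
Move 2: W@(0,0) -> caps B=0 W=0
Move 3: B@(1,0) -> caps B=0 W=0
Move 4: W@(0,1) -> caps B=0 W=0
Move 5: B@(0,2) -> caps B=0 W=0
Move 6: W@(1,2) -> caps B=0 W=0
Move 7: B@(1,1) -> caps B=2 W=0
Move 8: W@(3,1) -> caps B=2 W=0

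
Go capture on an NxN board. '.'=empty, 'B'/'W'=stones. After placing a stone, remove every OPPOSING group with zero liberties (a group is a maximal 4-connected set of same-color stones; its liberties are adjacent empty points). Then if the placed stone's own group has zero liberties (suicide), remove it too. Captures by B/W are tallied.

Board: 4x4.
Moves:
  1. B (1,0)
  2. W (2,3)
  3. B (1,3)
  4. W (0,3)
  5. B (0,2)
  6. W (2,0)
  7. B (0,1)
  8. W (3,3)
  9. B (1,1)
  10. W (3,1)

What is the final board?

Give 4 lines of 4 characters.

Answer: .BB.
BB.B
W..W
.W.W

Derivation:
Move 1: B@(1,0) -> caps B=0 W=0
Move 2: W@(2,3) -> caps B=0 W=0
Move 3: B@(1,3) -> caps B=0 W=0
Move 4: W@(0,3) -> caps B=0 W=0
Move 5: B@(0,2) -> caps B=1 W=0
Move 6: W@(2,0) -> caps B=1 W=0
Move 7: B@(0,1) -> caps B=1 W=0
Move 8: W@(3,3) -> caps B=1 W=0
Move 9: B@(1,1) -> caps B=1 W=0
Move 10: W@(3,1) -> caps B=1 W=0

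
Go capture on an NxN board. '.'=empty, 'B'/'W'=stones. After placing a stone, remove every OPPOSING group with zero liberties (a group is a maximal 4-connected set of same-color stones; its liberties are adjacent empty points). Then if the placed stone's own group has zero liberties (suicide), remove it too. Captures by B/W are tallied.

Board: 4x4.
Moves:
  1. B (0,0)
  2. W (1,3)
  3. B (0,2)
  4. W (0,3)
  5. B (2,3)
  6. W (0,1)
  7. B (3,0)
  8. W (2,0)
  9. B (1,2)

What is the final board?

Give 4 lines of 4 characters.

Answer: BWB.
..B.
W..B
B...

Derivation:
Move 1: B@(0,0) -> caps B=0 W=0
Move 2: W@(1,3) -> caps B=0 W=0
Move 3: B@(0,2) -> caps B=0 W=0
Move 4: W@(0,3) -> caps B=0 W=0
Move 5: B@(2,3) -> caps B=0 W=0
Move 6: W@(0,1) -> caps B=0 W=0
Move 7: B@(3,0) -> caps B=0 W=0
Move 8: W@(2,0) -> caps B=0 W=0
Move 9: B@(1,2) -> caps B=2 W=0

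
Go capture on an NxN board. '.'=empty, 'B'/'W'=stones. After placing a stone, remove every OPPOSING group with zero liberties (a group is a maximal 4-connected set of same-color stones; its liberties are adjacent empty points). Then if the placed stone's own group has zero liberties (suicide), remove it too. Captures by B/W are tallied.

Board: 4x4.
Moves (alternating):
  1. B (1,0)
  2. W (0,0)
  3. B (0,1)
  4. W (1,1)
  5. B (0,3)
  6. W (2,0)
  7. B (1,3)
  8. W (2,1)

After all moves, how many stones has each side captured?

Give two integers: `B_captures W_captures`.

Answer: 1 0

Derivation:
Move 1: B@(1,0) -> caps B=0 W=0
Move 2: W@(0,0) -> caps B=0 W=0
Move 3: B@(0,1) -> caps B=1 W=0
Move 4: W@(1,1) -> caps B=1 W=0
Move 5: B@(0,3) -> caps B=1 W=0
Move 6: W@(2,0) -> caps B=1 W=0
Move 7: B@(1,3) -> caps B=1 W=0
Move 8: W@(2,1) -> caps B=1 W=0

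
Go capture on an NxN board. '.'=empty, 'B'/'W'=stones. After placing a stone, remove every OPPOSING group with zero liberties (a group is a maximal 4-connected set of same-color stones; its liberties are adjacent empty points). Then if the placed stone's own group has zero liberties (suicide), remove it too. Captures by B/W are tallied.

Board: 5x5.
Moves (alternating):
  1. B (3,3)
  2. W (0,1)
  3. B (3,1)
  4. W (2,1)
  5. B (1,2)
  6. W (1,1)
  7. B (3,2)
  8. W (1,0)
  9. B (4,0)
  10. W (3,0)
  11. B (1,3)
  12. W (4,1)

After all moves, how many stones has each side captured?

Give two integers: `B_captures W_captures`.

Move 1: B@(3,3) -> caps B=0 W=0
Move 2: W@(0,1) -> caps B=0 W=0
Move 3: B@(3,1) -> caps B=0 W=0
Move 4: W@(2,1) -> caps B=0 W=0
Move 5: B@(1,2) -> caps B=0 W=0
Move 6: W@(1,1) -> caps B=0 W=0
Move 7: B@(3,2) -> caps B=0 W=0
Move 8: W@(1,0) -> caps B=0 W=0
Move 9: B@(4,0) -> caps B=0 W=0
Move 10: W@(3,0) -> caps B=0 W=0
Move 11: B@(1,3) -> caps B=0 W=0
Move 12: W@(4,1) -> caps B=0 W=1

Answer: 0 1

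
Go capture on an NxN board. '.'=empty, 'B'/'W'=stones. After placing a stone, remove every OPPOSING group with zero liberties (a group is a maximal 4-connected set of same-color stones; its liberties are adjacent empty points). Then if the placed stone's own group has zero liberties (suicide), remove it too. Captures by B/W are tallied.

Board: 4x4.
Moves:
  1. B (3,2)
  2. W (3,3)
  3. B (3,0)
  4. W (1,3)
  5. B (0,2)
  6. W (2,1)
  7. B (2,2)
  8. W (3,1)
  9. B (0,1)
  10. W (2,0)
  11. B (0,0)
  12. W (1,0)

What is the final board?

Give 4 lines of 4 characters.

Answer: BBB.
W..W
WWB.
.WBW

Derivation:
Move 1: B@(3,2) -> caps B=0 W=0
Move 2: W@(3,3) -> caps B=0 W=0
Move 3: B@(3,0) -> caps B=0 W=0
Move 4: W@(1,3) -> caps B=0 W=0
Move 5: B@(0,2) -> caps B=0 W=0
Move 6: W@(2,1) -> caps B=0 W=0
Move 7: B@(2,2) -> caps B=0 W=0
Move 8: W@(3,1) -> caps B=0 W=0
Move 9: B@(0,1) -> caps B=0 W=0
Move 10: W@(2,0) -> caps B=0 W=1
Move 11: B@(0,0) -> caps B=0 W=1
Move 12: W@(1,0) -> caps B=0 W=1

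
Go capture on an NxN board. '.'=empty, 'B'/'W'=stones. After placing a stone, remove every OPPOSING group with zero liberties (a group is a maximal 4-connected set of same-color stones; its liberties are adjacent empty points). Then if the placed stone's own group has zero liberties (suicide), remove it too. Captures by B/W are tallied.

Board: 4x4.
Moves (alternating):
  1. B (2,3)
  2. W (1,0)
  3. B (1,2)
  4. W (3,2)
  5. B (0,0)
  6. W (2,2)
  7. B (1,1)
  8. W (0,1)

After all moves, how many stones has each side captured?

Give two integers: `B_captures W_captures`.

Answer: 0 1

Derivation:
Move 1: B@(2,3) -> caps B=0 W=0
Move 2: W@(1,0) -> caps B=0 W=0
Move 3: B@(1,2) -> caps B=0 W=0
Move 4: W@(3,2) -> caps B=0 W=0
Move 5: B@(0,0) -> caps B=0 W=0
Move 6: W@(2,2) -> caps B=0 W=0
Move 7: B@(1,1) -> caps B=0 W=0
Move 8: W@(0,1) -> caps B=0 W=1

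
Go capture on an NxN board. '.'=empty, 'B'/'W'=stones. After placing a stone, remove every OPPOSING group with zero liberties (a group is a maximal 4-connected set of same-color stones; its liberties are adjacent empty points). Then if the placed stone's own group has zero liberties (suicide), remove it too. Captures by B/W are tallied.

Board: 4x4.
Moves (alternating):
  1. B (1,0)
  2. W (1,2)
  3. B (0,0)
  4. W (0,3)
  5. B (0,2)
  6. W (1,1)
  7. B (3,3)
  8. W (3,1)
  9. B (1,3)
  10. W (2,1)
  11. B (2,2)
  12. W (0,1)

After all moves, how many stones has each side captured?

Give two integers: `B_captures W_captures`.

Move 1: B@(1,0) -> caps B=0 W=0
Move 2: W@(1,2) -> caps B=0 W=0
Move 3: B@(0,0) -> caps B=0 W=0
Move 4: W@(0,3) -> caps B=0 W=0
Move 5: B@(0,2) -> caps B=0 W=0
Move 6: W@(1,1) -> caps B=0 W=0
Move 7: B@(3,3) -> caps B=0 W=0
Move 8: W@(3,1) -> caps B=0 W=0
Move 9: B@(1,3) -> caps B=1 W=0
Move 10: W@(2,1) -> caps B=1 W=0
Move 11: B@(2,2) -> caps B=1 W=0
Move 12: W@(0,1) -> caps B=1 W=0

Answer: 1 0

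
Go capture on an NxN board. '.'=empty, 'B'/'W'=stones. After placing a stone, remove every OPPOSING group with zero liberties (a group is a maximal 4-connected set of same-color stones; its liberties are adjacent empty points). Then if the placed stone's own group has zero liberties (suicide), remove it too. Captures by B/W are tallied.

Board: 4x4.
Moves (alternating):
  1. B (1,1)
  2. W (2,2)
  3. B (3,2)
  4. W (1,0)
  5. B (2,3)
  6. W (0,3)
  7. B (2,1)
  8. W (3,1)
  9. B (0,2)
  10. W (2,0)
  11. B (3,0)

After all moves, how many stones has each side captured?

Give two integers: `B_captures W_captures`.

Answer: 1 0

Derivation:
Move 1: B@(1,1) -> caps B=0 W=0
Move 2: W@(2,2) -> caps B=0 W=0
Move 3: B@(3,2) -> caps B=0 W=0
Move 4: W@(1,0) -> caps B=0 W=0
Move 5: B@(2,3) -> caps B=0 W=0
Move 6: W@(0,3) -> caps B=0 W=0
Move 7: B@(2,1) -> caps B=0 W=0
Move 8: W@(3,1) -> caps B=0 W=0
Move 9: B@(0,2) -> caps B=0 W=0
Move 10: W@(2,0) -> caps B=0 W=0
Move 11: B@(3,0) -> caps B=1 W=0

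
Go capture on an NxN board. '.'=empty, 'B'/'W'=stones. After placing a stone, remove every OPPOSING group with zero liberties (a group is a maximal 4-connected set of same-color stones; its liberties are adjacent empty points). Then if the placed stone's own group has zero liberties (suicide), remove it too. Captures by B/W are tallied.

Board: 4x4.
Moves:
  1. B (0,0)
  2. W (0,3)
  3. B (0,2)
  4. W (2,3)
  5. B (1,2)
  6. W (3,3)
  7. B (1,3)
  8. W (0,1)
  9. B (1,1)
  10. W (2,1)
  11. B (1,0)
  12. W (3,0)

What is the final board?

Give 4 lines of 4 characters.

Answer: B.B.
BBBB
.W.W
W..W

Derivation:
Move 1: B@(0,0) -> caps B=0 W=0
Move 2: W@(0,3) -> caps B=0 W=0
Move 3: B@(0,2) -> caps B=0 W=0
Move 4: W@(2,3) -> caps B=0 W=0
Move 5: B@(1,2) -> caps B=0 W=0
Move 6: W@(3,3) -> caps B=0 W=0
Move 7: B@(1,3) -> caps B=1 W=0
Move 8: W@(0,1) -> caps B=1 W=0
Move 9: B@(1,1) -> caps B=2 W=0
Move 10: W@(2,1) -> caps B=2 W=0
Move 11: B@(1,0) -> caps B=2 W=0
Move 12: W@(3,0) -> caps B=2 W=0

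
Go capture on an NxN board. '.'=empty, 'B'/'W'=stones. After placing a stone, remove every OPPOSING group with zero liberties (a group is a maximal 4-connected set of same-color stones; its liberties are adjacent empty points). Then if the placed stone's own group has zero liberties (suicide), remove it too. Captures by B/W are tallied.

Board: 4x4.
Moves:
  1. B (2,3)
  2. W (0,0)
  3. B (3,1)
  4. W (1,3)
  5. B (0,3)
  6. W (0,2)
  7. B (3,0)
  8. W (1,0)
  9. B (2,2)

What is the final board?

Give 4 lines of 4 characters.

Move 1: B@(2,3) -> caps B=0 W=0
Move 2: W@(0,0) -> caps B=0 W=0
Move 3: B@(3,1) -> caps B=0 W=0
Move 4: W@(1,3) -> caps B=0 W=0
Move 5: B@(0,3) -> caps B=0 W=0
Move 6: W@(0,2) -> caps B=0 W=1
Move 7: B@(3,0) -> caps B=0 W=1
Move 8: W@(1,0) -> caps B=0 W=1
Move 9: B@(2,2) -> caps B=0 W=1

Answer: W.W.
W..W
..BB
BB..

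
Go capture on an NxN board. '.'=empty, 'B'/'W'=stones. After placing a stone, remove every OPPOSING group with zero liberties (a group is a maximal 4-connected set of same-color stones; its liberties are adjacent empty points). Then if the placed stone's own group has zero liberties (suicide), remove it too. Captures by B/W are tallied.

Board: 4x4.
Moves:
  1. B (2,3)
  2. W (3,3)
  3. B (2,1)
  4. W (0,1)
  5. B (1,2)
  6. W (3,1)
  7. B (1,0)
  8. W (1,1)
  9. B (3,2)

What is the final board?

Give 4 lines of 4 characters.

Move 1: B@(2,3) -> caps B=0 W=0
Move 2: W@(3,3) -> caps B=0 W=0
Move 3: B@(2,1) -> caps B=0 W=0
Move 4: W@(0,1) -> caps B=0 W=0
Move 5: B@(1,2) -> caps B=0 W=0
Move 6: W@(3,1) -> caps B=0 W=0
Move 7: B@(1,0) -> caps B=0 W=0
Move 8: W@(1,1) -> caps B=0 W=0
Move 9: B@(3,2) -> caps B=1 W=0

Answer: .W..
BWB.
.B.B
.WB.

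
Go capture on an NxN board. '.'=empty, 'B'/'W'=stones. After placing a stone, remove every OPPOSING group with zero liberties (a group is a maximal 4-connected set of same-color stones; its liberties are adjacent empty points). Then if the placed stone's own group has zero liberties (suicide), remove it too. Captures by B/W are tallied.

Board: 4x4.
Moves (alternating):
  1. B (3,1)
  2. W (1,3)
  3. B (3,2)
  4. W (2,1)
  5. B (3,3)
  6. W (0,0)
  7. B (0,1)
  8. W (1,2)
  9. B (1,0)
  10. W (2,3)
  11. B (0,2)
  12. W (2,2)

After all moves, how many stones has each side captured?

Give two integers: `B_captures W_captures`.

Move 1: B@(3,1) -> caps B=0 W=0
Move 2: W@(1,3) -> caps B=0 W=0
Move 3: B@(3,2) -> caps B=0 W=0
Move 4: W@(2,1) -> caps B=0 W=0
Move 5: B@(3,3) -> caps B=0 W=0
Move 6: W@(0,0) -> caps B=0 W=0
Move 7: B@(0,1) -> caps B=0 W=0
Move 8: W@(1,2) -> caps B=0 W=0
Move 9: B@(1,0) -> caps B=1 W=0
Move 10: W@(2,3) -> caps B=1 W=0
Move 11: B@(0,2) -> caps B=1 W=0
Move 12: W@(2,2) -> caps B=1 W=0

Answer: 1 0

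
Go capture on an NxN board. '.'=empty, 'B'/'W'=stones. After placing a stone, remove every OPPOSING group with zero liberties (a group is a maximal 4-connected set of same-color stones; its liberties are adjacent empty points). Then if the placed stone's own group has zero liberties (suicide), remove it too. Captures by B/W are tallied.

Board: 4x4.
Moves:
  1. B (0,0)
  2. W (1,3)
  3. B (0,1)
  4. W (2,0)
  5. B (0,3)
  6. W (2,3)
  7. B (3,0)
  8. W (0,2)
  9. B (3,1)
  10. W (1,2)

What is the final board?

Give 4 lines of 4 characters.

Move 1: B@(0,0) -> caps B=0 W=0
Move 2: W@(1,3) -> caps B=0 W=0
Move 3: B@(0,1) -> caps B=0 W=0
Move 4: W@(2,0) -> caps B=0 W=0
Move 5: B@(0,3) -> caps B=0 W=0
Move 6: W@(2,3) -> caps B=0 W=0
Move 7: B@(3,0) -> caps B=0 W=0
Move 8: W@(0,2) -> caps B=0 W=1
Move 9: B@(3,1) -> caps B=0 W=1
Move 10: W@(1,2) -> caps B=0 W=1

Answer: BBW.
..WW
W..W
BB..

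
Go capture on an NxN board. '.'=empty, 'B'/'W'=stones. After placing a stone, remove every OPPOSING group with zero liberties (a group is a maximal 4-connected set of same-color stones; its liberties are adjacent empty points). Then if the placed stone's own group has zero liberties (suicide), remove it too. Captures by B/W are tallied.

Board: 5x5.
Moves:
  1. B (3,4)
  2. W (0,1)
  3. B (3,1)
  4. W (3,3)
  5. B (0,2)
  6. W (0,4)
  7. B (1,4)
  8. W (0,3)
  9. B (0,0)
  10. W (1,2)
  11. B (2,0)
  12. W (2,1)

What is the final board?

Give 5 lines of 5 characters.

Answer: BW.WW
..W.B
BW...
.B.WB
.....

Derivation:
Move 1: B@(3,4) -> caps B=0 W=0
Move 2: W@(0,1) -> caps B=0 W=0
Move 3: B@(3,1) -> caps B=0 W=0
Move 4: W@(3,3) -> caps B=0 W=0
Move 5: B@(0,2) -> caps B=0 W=0
Move 6: W@(0,4) -> caps B=0 W=0
Move 7: B@(1,4) -> caps B=0 W=0
Move 8: W@(0,3) -> caps B=0 W=0
Move 9: B@(0,0) -> caps B=0 W=0
Move 10: W@(1,2) -> caps B=0 W=1
Move 11: B@(2,0) -> caps B=0 W=1
Move 12: W@(2,1) -> caps B=0 W=1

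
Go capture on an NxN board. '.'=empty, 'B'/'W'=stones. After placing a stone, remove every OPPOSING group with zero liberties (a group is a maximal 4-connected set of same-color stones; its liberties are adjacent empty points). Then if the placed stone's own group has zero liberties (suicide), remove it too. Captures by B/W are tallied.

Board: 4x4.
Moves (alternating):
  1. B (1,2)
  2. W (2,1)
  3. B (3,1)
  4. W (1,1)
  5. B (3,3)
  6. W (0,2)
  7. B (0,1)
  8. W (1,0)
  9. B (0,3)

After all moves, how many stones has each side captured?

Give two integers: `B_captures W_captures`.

Answer: 1 0

Derivation:
Move 1: B@(1,2) -> caps B=0 W=0
Move 2: W@(2,1) -> caps B=0 W=0
Move 3: B@(3,1) -> caps B=0 W=0
Move 4: W@(1,1) -> caps B=0 W=0
Move 5: B@(3,3) -> caps B=0 W=0
Move 6: W@(0,2) -> caps B=0 W=0
Move 7: B@(0,1) -> caps B=0 W=0
Move 8: W@(1,0) -> caps B=0 W=0
Move 9: B@(0,3) -> caps B=1 W=0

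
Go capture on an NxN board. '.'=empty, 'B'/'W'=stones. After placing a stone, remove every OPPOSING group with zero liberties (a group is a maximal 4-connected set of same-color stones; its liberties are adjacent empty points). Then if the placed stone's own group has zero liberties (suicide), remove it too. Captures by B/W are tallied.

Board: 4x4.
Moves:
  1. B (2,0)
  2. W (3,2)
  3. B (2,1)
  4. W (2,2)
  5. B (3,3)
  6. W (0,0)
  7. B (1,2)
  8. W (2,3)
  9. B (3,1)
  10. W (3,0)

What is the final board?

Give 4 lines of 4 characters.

Answer: W...
..B.
BBWW
.BW.

Derivation:
Move 1: B@(2,0) -> caps B=0 W=0
Move 2: W@(3,2) -> caps B=0 W=0
Move 3: B@(2,1) -> caps B=0 W=0
Move 4: W@(2,2) -> caps B=0 W=0
Move 5: B@(3,3) -> caps B=0 W=0
Move 6: W@(0,0) -> caps B=0 W=0
Move 7: B@(1,2) -> caps B=0 W=0
Move 8: W@(2,3) -> caps B=0 W=1
Move 9: B@(3,1) -> caps B=0 W=1
Move 10: W@(3,0) -> caps B=0 W=1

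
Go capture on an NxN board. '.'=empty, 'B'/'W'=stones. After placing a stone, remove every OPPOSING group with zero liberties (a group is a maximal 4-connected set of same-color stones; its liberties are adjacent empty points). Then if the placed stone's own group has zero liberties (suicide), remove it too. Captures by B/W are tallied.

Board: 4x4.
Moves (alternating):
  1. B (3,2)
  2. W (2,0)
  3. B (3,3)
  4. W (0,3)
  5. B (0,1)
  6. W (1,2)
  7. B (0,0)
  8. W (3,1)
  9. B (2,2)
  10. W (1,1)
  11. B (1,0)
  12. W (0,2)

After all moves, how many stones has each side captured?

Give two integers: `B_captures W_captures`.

Move 1: B@(3,2) -> caps B=0 W=0
Move 2: W@(2,0) -> caps B=0 W=0
Move 3: B@(3,3) -> caps B=0 W=0
Move 4: W@(0,3) -> caps B=0 W=0
Move 5: B@(0,1) -> caps B=0 W=0
Move 6: W@(1,2) -> caps B=0 W=0
Move 7: B@(0,0) -> caps B=0 W=0
Move 8: W@(3,1) -> caps B=0 W=0
Move 9: B@(2,2) -> caps B=0 W=0
Move 10: W@(1,1) -> caps B=0 W=0
Move 11: B@(1,0) -> caps B=0 W=0
Move 12: W@(0,2) -> caps B=0 W=3

Answer: 0 3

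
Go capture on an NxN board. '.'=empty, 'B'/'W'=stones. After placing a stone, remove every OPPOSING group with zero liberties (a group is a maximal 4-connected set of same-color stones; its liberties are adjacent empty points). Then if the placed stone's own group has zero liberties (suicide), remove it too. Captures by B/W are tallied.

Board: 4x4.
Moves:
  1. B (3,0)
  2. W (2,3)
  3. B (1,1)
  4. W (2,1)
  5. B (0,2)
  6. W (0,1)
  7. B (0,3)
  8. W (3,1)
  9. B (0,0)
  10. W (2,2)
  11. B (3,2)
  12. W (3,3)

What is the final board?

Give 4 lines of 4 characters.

Move 1: B@(3,0) -> caps B=0 W=0
Move 2: W@(2,3) -> caps B=0 W=0
Move 3: B@(1,1) -> caps B=0 W=0
Move 4: W@(2,1) -> caps B=0 W=0
Move 5: B@(0,2) -> caps B=0 W=0
Move 6: W@(0,1) -> caps B=0 W=0
Move 7: B@(0,3) -> caps B=0 W=0
Move 8: W@(3,1) -> caps B=0 W=0
Move 9: B@(0,0) -> caps B=1 W=0
Move 10: W@(2,2) -> caps B=1 W=0
Move 11: B@(3,2) -> caps B=1 W=0
Move 12: W@(3,3) -> caps B=1 W=1

Answer: B.BB
.B..
.WWW
BW.W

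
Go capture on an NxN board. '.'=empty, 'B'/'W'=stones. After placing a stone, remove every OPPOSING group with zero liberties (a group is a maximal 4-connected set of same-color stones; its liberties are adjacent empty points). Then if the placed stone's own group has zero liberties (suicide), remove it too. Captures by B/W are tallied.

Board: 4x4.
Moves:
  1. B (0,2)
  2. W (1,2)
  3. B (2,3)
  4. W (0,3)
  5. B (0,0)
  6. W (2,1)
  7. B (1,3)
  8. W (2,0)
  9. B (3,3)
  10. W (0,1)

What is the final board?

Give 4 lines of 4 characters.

Move 1: B@(0,2) -> caps B=0 W=0
Move 2: W@(1,2) -> caps B=0 W=0
Move 3: B@(2,3) -> caps B=0 W=0
Move 4: W@(0,3) -> caps B=0 W=0
Move 5: B@(0,0) -> caps B=0 W=0
Move 6: W@(2,1) -> caps B=0 W=0
Move 7: B@(1,3) -> caps B=1 W=0
Move 8: W@(2,0) -> caps B=1 W=0
Move 9: B@(3,3) -> caps B=1 W=0
Move 10: W@(0,1) -> caps B=1 W=0

Answer: BWB.
..WB
WW.B
...B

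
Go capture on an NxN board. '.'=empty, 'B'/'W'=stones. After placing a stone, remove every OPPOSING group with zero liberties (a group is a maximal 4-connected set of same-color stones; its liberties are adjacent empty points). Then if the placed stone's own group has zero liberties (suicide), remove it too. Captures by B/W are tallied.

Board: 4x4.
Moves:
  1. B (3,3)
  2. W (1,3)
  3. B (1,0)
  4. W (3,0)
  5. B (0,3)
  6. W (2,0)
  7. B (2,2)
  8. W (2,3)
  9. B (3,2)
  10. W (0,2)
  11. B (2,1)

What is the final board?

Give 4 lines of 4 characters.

Move 1: B@(3,3) -> caps B=0 W=0
Move 2: W@(1,3) -> caps B=0 W=0
Move 3: B@(1,0) -> caps B=0 W=0
Move 4: W@(3,0) -> caps B=0 W=0
Move 5: B@(0,3) -> caps B=0 W=0
Move 6: W@(2,0) -> caps B=0 W=0
Move 7: B@(2,2) -> caps B=0 W=0
Move 8: W@(2,3) -> caps B=0 W=0
Move 9: B@(3,2) -> caps B=0 W=0
Move 10: W@(0,2) -> caps B=0 W=1
Move 11: B@(2,1) -> caps B=0 W=1

Answer: ..W.
B..W
WBBW
W.BB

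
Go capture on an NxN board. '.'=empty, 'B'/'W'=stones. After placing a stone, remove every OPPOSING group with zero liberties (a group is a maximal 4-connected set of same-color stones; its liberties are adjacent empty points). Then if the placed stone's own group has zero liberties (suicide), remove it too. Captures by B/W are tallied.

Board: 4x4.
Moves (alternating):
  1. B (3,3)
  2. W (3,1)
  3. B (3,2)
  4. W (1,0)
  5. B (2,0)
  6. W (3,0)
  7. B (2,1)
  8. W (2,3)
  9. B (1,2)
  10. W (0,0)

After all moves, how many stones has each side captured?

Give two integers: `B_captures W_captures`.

Answer: 2 0

Derivation:
Move 1: B@(3,3) -> caps B=0 W=0
Move 2: W@(3,1) -> caps B=0 W=0
Move 3: B@(3,2) -> caps B=0 W=0
Move 4: W@(1,0) -> caps B=0 W=0
Move 5: B@(2,0) -> caps B=0 W=0
Move 6: W@(3,0) -> caps B=0 W=0
Move 7: B@(2,1) -> caps B=2 W=0
Move 8: W@(2,3) -> caps B=2 W=0
Move 9: B@(1,2) -> caps B=2 W=0
Move 10: W@(0,0) -> caps B=2 W=0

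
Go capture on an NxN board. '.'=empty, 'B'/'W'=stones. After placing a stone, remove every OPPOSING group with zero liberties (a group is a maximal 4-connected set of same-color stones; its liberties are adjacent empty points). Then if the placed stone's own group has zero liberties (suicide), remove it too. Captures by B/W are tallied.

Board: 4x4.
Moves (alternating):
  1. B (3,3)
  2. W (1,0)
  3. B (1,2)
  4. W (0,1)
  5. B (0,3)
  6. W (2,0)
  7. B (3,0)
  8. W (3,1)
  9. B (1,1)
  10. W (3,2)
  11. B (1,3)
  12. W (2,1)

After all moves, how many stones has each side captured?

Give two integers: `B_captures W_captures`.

Answer: 0 1

Derivation:
Move 1: B@(3,3) -> caps B=0 W=0
Move 2: W@(1,0) -> caps B=0 W=0
Move 3: B@(1,2) -> caps B=0 W=0
Move 4: W@(0,1) -> caps B=0 W=0
Move 5: B@(0,3) -> caps B=0 W=0
Move 6: W@(2,0) -> caps B=0 W=0
Move 7: B@(3,0) -> caps B=0 W=0
Move 8: W@(3,1) -> caps B=0 W=1
Move 9: B@(1,1) -> caps B=0 W=1
Move 10: W@(3,2) -> caps B=0 W=1
Move 11: B@(1,3) -> caps B=0 W=1
Move 12: W@(2,1) -> caps B=0 W=1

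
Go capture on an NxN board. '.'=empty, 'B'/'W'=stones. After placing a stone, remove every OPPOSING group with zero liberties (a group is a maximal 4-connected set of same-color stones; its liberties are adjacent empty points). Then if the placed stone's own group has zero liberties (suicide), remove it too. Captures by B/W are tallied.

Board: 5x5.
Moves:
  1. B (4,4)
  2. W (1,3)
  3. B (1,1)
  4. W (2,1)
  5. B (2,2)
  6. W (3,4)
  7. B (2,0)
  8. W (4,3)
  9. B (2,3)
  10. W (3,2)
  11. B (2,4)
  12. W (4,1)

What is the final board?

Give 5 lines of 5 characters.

Answer: .....
.B.W.
BWBBB
..W.W
.W.W.

Derivation:
Move 1: B@(4,4) -> caps B=0 W=0
Move 2: W@(1,3) -> caps B=0 W=0
Move 3: B@(1,1) -> caps B=0 W=0
Move 4: W@(2,1) -> caps B=0 W=0
Move 5: B@(2,2) -> caps B=0 W=0
Move 6: W@(3,4) -> caps B=0 W=0
Move 7: B@(2,0) -> caps B=0 W=0
Move 8: W@(4,3) -> caps B=0 W=1
Move 9: B@(2,3) -> caps B=0 W=1
Move 10: W@(3,2) -> caps B=0 W=1
Move 11: B@(2,4) -> caps B=0 W=1
Move 12: W@(4,1) -> caps B=0 W=1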